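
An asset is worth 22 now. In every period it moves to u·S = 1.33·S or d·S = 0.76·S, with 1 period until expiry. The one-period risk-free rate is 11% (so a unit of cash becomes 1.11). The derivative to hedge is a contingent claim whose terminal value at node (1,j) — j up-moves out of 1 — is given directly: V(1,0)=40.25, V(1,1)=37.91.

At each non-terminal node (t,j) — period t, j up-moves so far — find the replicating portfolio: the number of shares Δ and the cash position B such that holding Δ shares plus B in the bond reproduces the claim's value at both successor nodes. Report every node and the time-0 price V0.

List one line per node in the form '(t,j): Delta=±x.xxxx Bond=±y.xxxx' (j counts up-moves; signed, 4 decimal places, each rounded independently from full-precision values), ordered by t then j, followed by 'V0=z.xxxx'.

No-arbitrage ⇒ martingale measure with p* = (R−d)/(u−d) = 0.6140.
At expiry t=1: V(1,0)=40.2500, V(1,1)=37.9100
(0,0): S=22.0000. Δ = (V_up−V_dn)/(S_up−S_dn) = (37.9100−40.2500)/(29.2600−16.7200) = -0.1866. V = [p*·37.9100 + (1−p*)·40.2500]/1.11 = 34.9668. B = V − Δ·S = 39.0721.
Root portfolio cost Δ·22+B reproduces V0=34.9668.

(0,0): Delta=-0.1866 Bond=39.0721
V0=34.9668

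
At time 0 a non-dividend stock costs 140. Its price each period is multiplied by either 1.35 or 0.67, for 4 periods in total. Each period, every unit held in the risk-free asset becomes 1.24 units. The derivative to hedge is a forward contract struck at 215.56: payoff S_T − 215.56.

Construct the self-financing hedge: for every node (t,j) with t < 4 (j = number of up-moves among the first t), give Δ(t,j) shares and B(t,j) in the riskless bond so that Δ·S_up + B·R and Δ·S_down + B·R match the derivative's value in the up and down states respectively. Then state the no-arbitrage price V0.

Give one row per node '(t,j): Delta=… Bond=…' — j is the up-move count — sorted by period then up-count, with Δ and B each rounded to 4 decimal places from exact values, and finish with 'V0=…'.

(0,0): Delta=1.0000 Bond=-91.1762
(1,0): Delta=1.0000 Bond=-113.0585
(1,1): Delta=1.0000 Bond=-113.0585
(2,0): Delta=1.0000 Bond=-140.1925
(2,1): Delta=1.0000 Bond=-140.1925
(2,2): Delta=1.0000 Bond=-140.1925
(3,0): Delta=1.0000 Bond=-173.8387
(3,1): Delta=1.0000 Bond=-173.8387
(3,2): Delta=1.0000 Bond=-173.8387
(3,3): Delta=1.0000 Bond=-173.8387
V0=48.8238

Under the risk-neutral measure, an up-move has probability p* = (R−d)/(u−d) = 0.8382 and values discount at R = 1.24.
Terminal payoffs: V(4,0)=-187.3484, V(4,1)=-158.7158, V(4,2)=-101.0232, V(4,3)=15.2232, V(4,4)=249.4509
  t=3,j=0: stock 42.1068 → up 56.8442 (V=-158.7158), down 28.2116 (V=-187.3484). Price -131.7319; hedge Δ=1.0000, bond B=-173.8387.
  t=3,j=1: stock 84.8421 → up 114.5368 (V=-101.0232), down 56.8442 (V=-158.7158). Price -88.9966; hedge Δ=1.0000, bond B=-173.8387.
  t=3,j=2: stock 170.9505 → up 230.7832 (V=15.2232), down 114.5368 (V=-101.0232). Price -2.8882; hedge Δ=1.0000, bond B=-173.8387.
  t=3,j=3: stock 344.4525 → up 465.0109 (V=249.4509), down 230.7832 (V=15.2232). Price 170.6138; hedge Δ=1.0000, bond B=-173.8387.
  t=2,j=0: stock 62.8460 → up 84.8421 (V=-88.9966), down 42.1068 (V=-131.7319). Price -77.3465; hedge Δ=1.0000, bond B=-140.1925.
  t=2,j=1: stock 126.6300 → up 170.9505 (V=-2.8882), down 84.8421 (V=-88.9966). Price -13.5625; hedge Δ=1.0000, bond B=-140.1925.
  t=2,j=2: stock 255.1500 → up 344.4525 (V=170.6138), down 170.9505 (V=-2.8882). Price 114.9575; hedge Δ=1.0000, bond B=-140.1925.
  t=1,j=0: stock 93.8000 → up 126.6300 (V=-13.5625), down 62.8460 (V=-77.3465). Price -19.2585; hedge Δ=1.0000, bond B=-113.0585.
  t=1,j=1: stock 189.0000 → up 255.1500 (V=114.9575), down 126.6300 (V=-13.5625). Price 75.9415; hedge Δ=1.0000, bond B=-113.0585.
  t=0,j=0: stock 140.0000 → up 189.0000 (V=75.9415), down 93.8000 (V=-19.2585). Price 48.8238; hedge Δ=1.0000, bond B=-91.1762.
Check: Δ(0,0)·S0 + B(0,0) = 48.8238 = V0.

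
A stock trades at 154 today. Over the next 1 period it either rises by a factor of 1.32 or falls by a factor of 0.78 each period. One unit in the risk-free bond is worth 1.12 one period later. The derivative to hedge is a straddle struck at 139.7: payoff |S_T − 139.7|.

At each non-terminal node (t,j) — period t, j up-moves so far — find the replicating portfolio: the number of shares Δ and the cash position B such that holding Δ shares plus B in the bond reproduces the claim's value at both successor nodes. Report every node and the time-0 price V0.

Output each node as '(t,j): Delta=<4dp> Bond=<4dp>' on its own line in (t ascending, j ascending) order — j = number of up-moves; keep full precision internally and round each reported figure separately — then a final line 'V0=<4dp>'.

(0,0): Delta=0.5291 Bond=-39.2639
V0=42.2176

Under the risk-neutral measure, an up-move has probability p* = (R−d)/(u−d) = 0.6296 and values discount at R = 1.12.
Terminal payoffs: V(1,0)=19.5800, V(1,1)=63.5800
(0,0): S=154.0000. Δ = (V_up−V_dn)/(S_up−S_dn) = (63.5800−19.5800)/(203.2800−120.1200) = 0.5291. V = [p*·63.5800 + (1−p*)·19.5800]/1.12 = 42.2176. B = V − Δ·S = -39.2639.
Each (Δ,B) replicates both successor values, so the strategy is self-financing and V0 is arbitrage-free.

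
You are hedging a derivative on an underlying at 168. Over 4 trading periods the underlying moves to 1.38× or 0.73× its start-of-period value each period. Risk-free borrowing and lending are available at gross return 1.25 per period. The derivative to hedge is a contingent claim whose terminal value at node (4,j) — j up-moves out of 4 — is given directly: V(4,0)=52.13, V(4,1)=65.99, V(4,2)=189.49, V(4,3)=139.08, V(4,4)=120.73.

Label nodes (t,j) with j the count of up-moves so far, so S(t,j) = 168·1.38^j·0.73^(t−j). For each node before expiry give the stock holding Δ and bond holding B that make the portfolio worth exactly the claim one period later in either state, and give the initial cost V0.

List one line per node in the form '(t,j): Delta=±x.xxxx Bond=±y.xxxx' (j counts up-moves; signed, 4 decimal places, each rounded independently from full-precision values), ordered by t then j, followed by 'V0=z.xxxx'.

(0,0): Delta=-0.0787 Bond=69.4587
(1,0): Delta=0.0627 Bond=69.4795
(1,1): Delta=-0.0974 Bond=91.1593
(2,0): Delta=1.3964 Bond=-32.5473
(2,1): Delta=-0.1136 Bond=116.6985
(2,2): Delta=-0.0953 Bond=113.2618
(3,0): Delta=0.3263 Bond=29.2513
(3,1): Delta=1.5379 Bond=-58.1680
(3,2): Delta=-0.3321 Bond=196.8834
(3,3): Delta=-0.0639 Bond=127.7508
V0=56.2367

Under the risk-neutral measure, an up-move has probability p* = (R−d)/(u−d) = 0.8000 and values discount at R = 1.25.
At expiry t=4: V(4,0)=52.1300, V(4,1)=65.9900, V(4,2)=189.4900, V(4,3)=139.0800, V(4,4)=120.7300
Node (3,0) S=65.3549: V=(p*·65.9900+(1−p*)·52.1300)/1.25=50.5744; Δ=(65.9900−52.1300)/(90.1897−47.7090)=0.3263; B=V−Δ·S=29.2513
Node (3,1) S=123.5475: V=(p*·189.4900+(1−p*)·65.9900)/1.25=131.8320; Δ=(189.4900−65.9900)/(170.4956−90.1897)=1.5379; B=V−Δ·S=-58.1680
Node (3,2) S=233.5556: V=(p*·139.0800+(1−p*)·189.4900)/1.25=119.3296; Δ=(139.0800−189.4900)/(322.3068−170.4956)=-0.3321; B=V−Δ·S=196.8834
Node (3,3) S=441.5161: V=(p*·120.7300+(1−p*)·139.0800)/1.25=99.5200; Δ=(120.7300−139.0800)/(609.2922−322.3068)=-0.0639; B=V−Δ·S=127.7508
Node (2,0) S=89.5272: V=(p*·131.8320+(1−p*)·50.5744)/1.25=92.4644; Δ=(131.8320−50.5744)/(123.5475−65.3549)=1.3964; B=V−Δ·S=-32.5473
Node (2,1) S=169.2432: V=(p*·119.3296+(1−p*)·131.8320)/1.25=97.4641; Δ=(119.3296−131.8320)/(233.5556−123.5475)=-0.1136; B=V−Δ·S=116.6985
Node (2,2) S=319.9392: V=(p*·99.5200+(1−p*)·119.3296)/1.25=82.7855; Δ=(99.5200−119.3296)/(441.5161−233.5556)=-0.0953; B=V−Δ·S=113.2618
Node (1,0) S=122.6400: V=(p*·97.4641+(1−p*)·92.4644)/1.25=77.1713; Δ=(97.4641−92.4644)/(169.2432−89.5272)=0.0627; B=V−Δ·S=69.4795
Node (1,1) S=231.8400: V=(p*·82.7855+(1−p*)·97.4641)/1.25=68.5770; Δ=(82.7855−97.4641)/(319.9392−169.2432)=-0.0974; B=V−Δ·S=91.1593
Node (0,0) S=168.0000: V=(p*·68.5770+(1−p*)·77.1713)/1.25=56.2367; Δ=(68.5770−77.1713)/(231.8400−122.6400)=-0.0787; B=V−Δ·S=69.4587
Each (Δ,B) replicates both successor values, so the strategy is self-financing and V0 is arbitrage-free.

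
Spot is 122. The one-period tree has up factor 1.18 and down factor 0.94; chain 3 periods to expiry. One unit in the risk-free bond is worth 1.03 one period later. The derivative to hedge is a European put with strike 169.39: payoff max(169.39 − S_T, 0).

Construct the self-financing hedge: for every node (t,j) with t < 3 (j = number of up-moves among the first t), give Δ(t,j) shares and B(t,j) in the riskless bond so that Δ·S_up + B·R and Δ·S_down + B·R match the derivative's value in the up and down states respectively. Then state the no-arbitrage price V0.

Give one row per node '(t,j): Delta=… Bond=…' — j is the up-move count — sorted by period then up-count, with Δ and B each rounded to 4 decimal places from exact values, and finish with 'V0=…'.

(0,0): Delta=-0.8594 Bond=139.3603
(1,0): Delta=-1.0000 Bond=159.6663
(1,1): Delta=-0.6727 Bond=116.6658
(2,0): Delta=-1.0000 Bond=164.4563
(2,1): Delta=-1.0000 Bond=164.4563
(2,2): Delta=-0.2382 Bond=46.3483
V0=34.5148

Under the risk-neutral measure, an up-move has probability p* = (R−d)/(u−d) = 0.3750 and values discount at R = 1.03.
Terminal payoffs: V(3,0)=68.0588, V(3,1)=42.1869, V(3,2)=9.7096, V(3,3)=0.0000
  t=2,j=0: stock 107.7992 → up 127.2031 (V=42.1869), down 101.3312 (V=68.0588). Price 56.6571; hedge Δ=-1.0000, bond B=164.4563.
  t=2,j=1: stock 135.3224 → up 159.6804 (V=9.7096), down 127.2031 (V=42.1869). Price 29.1339; hedge Δ=-1.0000, bond B=164.4563.
  t=2,j=2: stock 169.8728 → up 200.4499 (V=0.0000), down 159.6804 (V=9.7096). Price 5.8917; hedge Δ=-0.2382, bond B=46.3483.
  t=1,j=0: stock 114.6800 → up 135.3224 (V=29.1339), down 107.7992 (V=56.6571). Price 44.9863; hedge Δ=-1.0000, bond B=159.6663.
  t=1,j=1: stock 143.9600 → up 169.8728 (V=5.8917), down 135.3224 (V=29.1339). Price 19.8234; hedge Δ=-0.6727, bond B=116.6658.
  t=0,j=0: stock 122.0000 → up 143.9600 (V=19.8234), down 114.6800 (V=44.9863). Price 34.5148; hedge Δ=-0.8594, bond B=139.3603.
Each (Δ,B) replicates both successor values, so the strategy is self-financing and V0 is arbitrage-free.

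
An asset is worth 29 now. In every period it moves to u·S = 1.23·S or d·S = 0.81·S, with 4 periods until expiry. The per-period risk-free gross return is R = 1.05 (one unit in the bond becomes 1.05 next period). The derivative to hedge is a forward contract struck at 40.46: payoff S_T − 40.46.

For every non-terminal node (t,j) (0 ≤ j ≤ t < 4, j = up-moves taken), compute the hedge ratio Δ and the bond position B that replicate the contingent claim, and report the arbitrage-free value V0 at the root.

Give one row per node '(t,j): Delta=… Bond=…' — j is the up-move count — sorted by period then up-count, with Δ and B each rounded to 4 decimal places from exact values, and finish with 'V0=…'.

(0,0): Delta=1.0000 Bond=-33.2865
(1,0): Delta=1.0000 Bond=-34.9509
(1,1): Delta=1.0000 Bond=-34.9509
(2,0): Delta=1.0000 Bond=-36.6984
(2,1): Delta=1.0000 Bond=-36.6984
(2,2): Delta=1.0000 Bond=-36.6984
(3,0): Delta=1.0000 Bond=-38.5333
(3,1): Delta=1.0000 Bond=-38.5333
(3,2): Delta=1.0000 Bond=-38.5333
(3,3): Delta=1.0000 Bond=-38.5333
V0=-4.2865

The replicating-portfolio and risk-neutral prices coincide; use p* = (1.05−0.81)/(1.23−0.81) = 0.5714 for the latter.
Terminal payoffs: V(4,0)=-27.9765, V(4,1)=-21.5035, V(4,2)=-11.6742, V(4,3)=3.2518, V(4,4)=25.9171
Node (3,0) S=15.4118: V=(p*·-21.5035+(1−p*)·-27.9765)/1.05=-23.1215; Δ=(-21.5035−-27.9765)/(18.9565−12.4835)=1.0000; B=V−Δ·S=-38.5333
Node (3,1) S=23.4031: V=(p*·-11.6742+(1−p*)·-21.5035)/1.05=-15.1302; Δ=(-11.6742−-21.5035)/(28.7858−18.9565)=1.0000; B=V−Δ·S=-38.5333
Node (3,2) S=35.5380: V=(p*·3.2518+(1−p*)·-11.6742)/1.05=-2.9953; Δ=(3.2518−-11.6742)/(43.7118−28.7858)=1.0000; B=V−Δ·S=-38.5333
Node (3,3) S=53.9651: V=(p*·25.9171+(1−p*)·3.2518)/1.05=15.4318; Δ=(25.9171−3.2518)/(66.3771−43.7118)=1.0000; B=V−Δ·S=-38.5333
Node (2,0) S=19.0269: V=(p*·-15.1302+(1−p*)·-23.1215)/1.05=-17.6715; Δ=(-15.1302−-23.1215)/(23.4031−15.4118)=1.0000; B=V−Δ·S=-36.6984
Node (2,1) S=28.8927: V=(p*·-2.9953+(1−p*)·-15.1302)/1.05=-7.8057; Δ=(-2.9953−-15.1302)/(35.5380−23.4031)=1.0000; B=V−Δ·S=-36.6984
Node (2,2) S=43.8741: V=(p*·15.4318+(1−p*)·-2.9953)/1.05=7.1757; Δ=(15.4318−-2.9953)/(53.9651−35.5380)=1.0000; B=V−Δ·S=-36.6984
Node (1,0) S=23.4900: V=(p*·-7.8057+(1−p*)·-17.6715)/1.05=-11.4609; Δ=(-7.8057−-17.6715)/(28.8927−19.0269)=1.0000; B=V−Δ·S=-34.9509
Node (1,1) S=35.6700: V=(p*·7.1757+(1−p*)·-7.8057)/1.05=0.7191; Δ=(7.1757−-7.8057)/(43.8741−28.8927)=1.0000; B=V−Δ·S=-34.9509
Node (0,0) S=29.0000: V=(p*·0.7191+(1−p*)·-11.4609)/1.05=-4.2865; Δ=(0.7191−-11.4609)/(35.6700−23.4900)=1.0000; B=V−Δ·S=-33.2865
Check: Δ(0,0)·S0 + B(0,0) = -4.2865 = V0.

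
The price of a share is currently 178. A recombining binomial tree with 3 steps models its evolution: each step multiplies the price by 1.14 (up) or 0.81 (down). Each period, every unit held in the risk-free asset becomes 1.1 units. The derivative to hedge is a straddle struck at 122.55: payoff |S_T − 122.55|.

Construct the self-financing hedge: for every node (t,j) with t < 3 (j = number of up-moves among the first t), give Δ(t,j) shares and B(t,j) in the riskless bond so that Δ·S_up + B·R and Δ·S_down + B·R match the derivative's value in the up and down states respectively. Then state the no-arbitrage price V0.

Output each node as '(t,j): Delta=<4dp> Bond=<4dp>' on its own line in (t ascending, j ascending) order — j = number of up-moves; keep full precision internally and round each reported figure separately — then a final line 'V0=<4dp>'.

(0,0): Delta=0.9884 Bond=-89.9417
(1,0): Delta=0.8705 Bond=-81.9338
(1,1): Delta=1.0000 Bond=-101.2810
(2,0): Delta=-0.4506 Bond=64.1666
(2,1): Delta=1.0000 Bond=-111.4091
(2,2): Delta=1.0000 Bond=-111.4091
V0=86.0012

Under the risk-neutral measure, an up-move has probability p* = (R−d)/(u−d) = 0.8788 and values discount at R = 1.1.
Payoff layer (t=3): V(3,0)=27.9535, V(3,1)=10.5858, V(3,2)=64.8263, V(3,3)=141.1648
(2,0): S=116.7858. Δ = (V_up−V_dn)/(S_up−S_dn) = (10.5858−27.9535)/(133.1358−94.5965) = -0.4506. V = [p*·10.5858 + (1−p*)·27.9535]/1.1 = 11.5373. B = V − Δ·S = 64.1666.
(2,1): S=164.3652. Δ = (V_up−V_dn)/(S_up−S_dn) = (64.8263−10.5858)/(187.3763−133.1358) = 1.0000. V = [p*·64.8263 + (1−p*)·10.5858]/1.1 = 52.9561. B = V − Δ·S = -111.4091.
(2,2): S=231.3288. Δ = (V_up−V_dn)/(S_up−S_dn) = (141.1648−64.8263)/(263.7148−187.3763) = 1.0000. V = [p*·141.1648 + (1−p*)·64.8263]/1.1 = 119.9197. B = V − Δ·S = -111.4091.
(1,0): S=144.1800. Δ = (V_up−V_dn)/(S_up−S_dn) = (52.9561−11.5373)/(164.3652−116.7858) = 0.8705. V = [p*·52.9561 + (1−p*)·11.5373]/1.1 = 43.5779. B = V − Δ·S = -81.9338.
(1,1): S=202.9200. Δ = (V_up−V_dn)/(S_up−S_dn) = (119.9197−52.9561)/(231.3288−164.3652) = 1.0000. V = [p*·119.9197 + (1−p*)·52.9561]/1.1 = 101.6390. B = V − Δ·S = -101.2810.
(0,0): S=178.0000. Δ = (V_up−V_dn)/(S_up−S_dn) = (101.6390−43.5779)/(202.9200−144.1800) = 0.9884. V = [p*·101.6390 + (1−p*)·43.5779]/1.1 = 86.0012. B = V − Δ·S = -89.9417.
Each (Δ,B) replicates both successor values, so the strategy is self-financing and V0 is arbitrage-free.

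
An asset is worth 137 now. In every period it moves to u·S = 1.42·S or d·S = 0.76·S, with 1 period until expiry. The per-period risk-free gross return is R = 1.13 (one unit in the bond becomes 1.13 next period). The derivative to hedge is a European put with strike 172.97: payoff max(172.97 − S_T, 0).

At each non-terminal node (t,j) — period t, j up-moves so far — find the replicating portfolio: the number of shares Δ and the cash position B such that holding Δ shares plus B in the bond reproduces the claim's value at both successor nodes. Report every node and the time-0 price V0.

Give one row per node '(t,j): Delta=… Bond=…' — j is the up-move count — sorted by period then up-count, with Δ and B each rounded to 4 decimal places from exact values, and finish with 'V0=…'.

Under the risk-neutral measure, an up-move has probability p* = (R−d)/(u−d) = 0.5606 and values discount at R = 1.13.
Terminal payoffs: V(1,0)=68.8500, V(1,1)=0.0000
  t=0,j=0: stock 137.0000 → up 194.5400 (V=0.0000), down 104.1200 (V=68.8500). Price 26.7719; hedge Δ=-0.7614, bond B=131.0901.
Root portfolio cost Δ·137+B reproduces V0=26.7719.

(0,0): Delta=-0.7614 Bond=131.0901
V0=26.7719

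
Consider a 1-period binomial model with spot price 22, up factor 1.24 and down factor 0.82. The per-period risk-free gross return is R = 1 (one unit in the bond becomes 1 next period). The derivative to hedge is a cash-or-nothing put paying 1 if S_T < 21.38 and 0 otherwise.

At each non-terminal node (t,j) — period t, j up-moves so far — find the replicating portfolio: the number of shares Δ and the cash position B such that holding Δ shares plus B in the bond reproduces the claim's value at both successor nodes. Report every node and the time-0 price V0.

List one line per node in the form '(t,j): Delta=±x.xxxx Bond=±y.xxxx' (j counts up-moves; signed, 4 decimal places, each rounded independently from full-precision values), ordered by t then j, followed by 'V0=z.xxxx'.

(0,0): Delta=-0.1082 Bond=2.9524
V0=0.5714

No-arbitrage ⇒ martingale measure with p* = (R−d)/(u−d) = 0.4286.
Payoff layer (t=1): V(1,0)=1.0000, V(1,1)=0.0000
(0,0): S=22.0000. Δ = (V_up−V_dn)/(S_up−S_dn) = (0.0000−1.0000)/(27.2800−18.0400) = -0.1082. V = [p*·0.0000 + (1−p*)·1.0000]/1 = 0.5714. B = V − Δ·S = 2.9524.
Each (Δ,B) replicates both successor values, so the strategy is self-financing and V0 is arbitrage-free.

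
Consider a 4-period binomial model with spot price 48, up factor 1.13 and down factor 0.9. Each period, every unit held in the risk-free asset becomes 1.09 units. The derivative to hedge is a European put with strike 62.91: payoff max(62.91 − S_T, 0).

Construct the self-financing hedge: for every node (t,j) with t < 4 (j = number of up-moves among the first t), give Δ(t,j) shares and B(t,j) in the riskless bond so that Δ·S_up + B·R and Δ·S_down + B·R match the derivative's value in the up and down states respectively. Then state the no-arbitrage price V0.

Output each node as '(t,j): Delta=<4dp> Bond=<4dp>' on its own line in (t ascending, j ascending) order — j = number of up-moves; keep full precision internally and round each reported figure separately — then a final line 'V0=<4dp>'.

(0,0): Delta=-0.3946 Bond=20.5747
(1,0): Delta=-1.0000 Bond=48.5781
(1,1): Delta=-0.2931 Bond=16.9209
(2,0): Delta=-1.0000 Bond=52.9501
(2,1): Delta=-1.0000 Bond=52.9501
(2,2): Delta=-0.1746 Bond=11.1793
(3,0): Delta=-1.0000 Bond=57.7156
(3,1): Delta=-1.0000 Bond=57.7156
(3,2): Delta=-1.0000 Bond=57.7156
(3,3): Delta=-0.0362 Bond=2.6001
V0=1.6321

Risk-neutral probability p* = (R−d)/(u−d) = (1.09−0.9)/(1.13−0.9) = 0.8261.
Terminal values V(4,·): V(4,0)=31.4172, V(4,1)=23.3690, V(4,2)=13.2641, V(4,3)=0.5768, V(4,4)=0.0000
Node (3,0) S=34.9920: V=(p*·23.3690+(1−p*)·31.4172)/1.09=22.7236; Δ=(23.3690−31.4172)/(39.5410−31.4928)=-1.0000; B=V−Δ·S=57.7156
Node (3,1) S=43.9344: V=(p*·13.2641+(1−p*)·23.3690)/1.09=13.7812; Δ=(13.2641−23.3690)/(49.6459−39.5410)=-1.0000; B=V−Δ·S=57.7156
Node (3,2) S=55.1621: V=(p*·0.5768+(1−p*)·13.2641)/1.09=2.5535; Δ=(0.5768−13.2641)/(62.3332−49.6459)=-1.0000; B=V−Δ·S=57.7156
Node (3,3) S=69.2591: V=(p*·0.0000+(1−p*)·0.5768)/1.09=0.0920; Δ=(0.0000−0.5768)/(78.2627−62.3332)=-0.0362; B=V−Δ·S=2.6001
Node (2,0) S=38.8800: V=(p*·13.7812+(1−p*)·22.7236)/1.09=14.0701; Δ=(13.7812−22.7236)/(43.9344−34.9920)=-1.0000; B=V−Δ·S=52.9501
Node (2,1) S=48.8160: V=(p*·2.5535+(1−p*)·13.7812)/1.09=4.1341; Δ=(2.5535−13.7812)/(55.1621−43.9344)=-1.0000; B=V−Δ·S=52.9501
Node (2,2) S=61.2912: V=(p*·0.0920+(1−p*)·2.5535)/1.09=0.4772; Δ=(0.0920−2.5535)/(69.2591−55.1621)=-0.1746; B=V−Δ·S=11.1793
Node (1,0) S=43.2000: V=(p*·4.1341+(1−p*)·14.0701)/1.09=5.3781; Δ=(4.1341−14.0701)/(48.8160−38.8800)=-1.0000; B=V−Δ·S=48.5781
Node (1,1) S=54.2400: V=(p*·0.4772+(1−p*)·4.1341)/1.09=1.0212; Δ=(0.4772−4.1341)/(61.2912−48.8160)=-0.2931; B=V−Δ·S=16.9209
Node (0,0) S=48.0000: V=(p*·1.0212+(1−p*)·5.3781)/1.09=1.6321; Δ=(1.0212−5.3781)/(54.2400−43.2000)=-0.3946; B=V−Δ·S=20.5747
The time-0 hedge costs 1.6321, which is the no-arbitrage price.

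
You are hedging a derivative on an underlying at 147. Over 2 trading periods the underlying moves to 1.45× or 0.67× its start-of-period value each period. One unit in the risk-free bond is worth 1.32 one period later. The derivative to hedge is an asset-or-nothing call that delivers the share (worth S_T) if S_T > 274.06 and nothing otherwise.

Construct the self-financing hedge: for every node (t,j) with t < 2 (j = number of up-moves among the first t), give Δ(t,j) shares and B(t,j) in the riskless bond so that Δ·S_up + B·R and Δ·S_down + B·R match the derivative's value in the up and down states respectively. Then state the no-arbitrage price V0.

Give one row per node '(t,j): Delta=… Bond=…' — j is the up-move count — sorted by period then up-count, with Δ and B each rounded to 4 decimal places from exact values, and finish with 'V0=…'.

(0,0): Delta=1.7017 Bond=-126.9710
(1,0): Delta=0.0000 Bond=0.0000
(1,1): Delta=1.8590 Bond=-201.1220
V0=123.1808

Under the risk-neutral measure, an up-move has probability p* = (R−d)/(u−d) = 0.8333 and values discount at R = 1.32.
Terminal values V(2,·): V(2,0)=0.0000, V(2,1)=0.0000, V(2,2)=309.0675
Node (1,0) S=98.4900: V=(p*·0.0000+(1−p*)·0.0000)/1.32=0.0000; Δ=(0.0000−0.0000)/(142.8105−65.9883)=0.0000; B=V−Δ·S=0.0000
Node (1,1) S=213.1500: V=(p*·309.0675+(1−p*)·0.0000)/1.32=195.1184; Δ=(309.0675−0.0000)/(309.0675−142.8105)=1.8590; B=V−Δ·S=-201.1220
Node (0,0) S=147.0000: V=(p*·195.1184+(1−p*)·0.0000)/1.32=123.1808; Δ=(195.1184−0.0000)/(213.1500−98.4900)=1.7017; B=V−Δ·S=-126.9710
Self-financing check: at every node Δ·S+B equals the discounted successor values.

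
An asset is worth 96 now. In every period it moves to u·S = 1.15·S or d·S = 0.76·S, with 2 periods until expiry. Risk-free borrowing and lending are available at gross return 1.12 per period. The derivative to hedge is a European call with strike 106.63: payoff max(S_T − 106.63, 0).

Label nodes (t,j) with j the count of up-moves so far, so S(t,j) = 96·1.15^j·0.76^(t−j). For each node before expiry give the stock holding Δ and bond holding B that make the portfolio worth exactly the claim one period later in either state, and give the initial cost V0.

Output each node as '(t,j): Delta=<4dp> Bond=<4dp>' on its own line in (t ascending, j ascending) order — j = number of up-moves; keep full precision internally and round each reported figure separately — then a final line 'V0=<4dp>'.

Risk-neutral probability p* = (R−d)/(u−d) = (1.12−0.76)/(1.15−0.76) = 0.9231.
At expiry t=2: V(2,0)=0.0000, V(2,1)=0.0000, V(2,2)=20.3300
(1,0): S=72.9600. Δ = (V_up−V_dn)/(S_up−S_dn) = (0.0000−0.0000)/(83.9040−55.4496) = 0.0000. V = [p*·0.0000 + (1−p*)·0.0000]/1.12 = 0.0000. B = V − Δ·S = 0.0000.
(1,1): S=110.4000. Δ = (V_up−V_dn)/(S_up−S_dn) = (20.3300−0.0000)/(126.9600−83.9040) = 0.4722. V = [p*·20.3300 + (1−p*)·0.0000]/1.12 = 16.7555. B = V − Δ·S = -35.3727.
(0,0): S=96.0000. Δ = (V_up−V_dn)/(S_up−S_dn) = (16.7555−0.0000)/(110.4000−72.9600) = 0.4475. V = [p*·16.7555 + (1−p*)·0.0000]/1.12 = 13.8095. B = V − Δ·S = -29.1533.
Check: Δ(0,0)·S0 + B(0,0) = 13.8095 = V0.

(0,0): Delta=0.4475 Bond=-29.1533
(1,0): Delta=0.0000 Bond=0.0000
(1,1): Delta=0.4722 Bond=-35.3727
V0=13.8095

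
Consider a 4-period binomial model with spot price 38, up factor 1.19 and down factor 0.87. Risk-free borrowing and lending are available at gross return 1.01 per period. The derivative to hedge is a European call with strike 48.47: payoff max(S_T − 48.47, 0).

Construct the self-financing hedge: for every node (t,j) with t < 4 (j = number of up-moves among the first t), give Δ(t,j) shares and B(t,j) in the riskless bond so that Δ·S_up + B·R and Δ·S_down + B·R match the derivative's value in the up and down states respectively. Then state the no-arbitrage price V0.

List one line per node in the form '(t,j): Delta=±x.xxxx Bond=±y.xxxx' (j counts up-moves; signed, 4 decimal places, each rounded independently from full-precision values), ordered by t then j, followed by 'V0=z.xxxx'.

Since d<R<u, set p* = (R−d)/(u−d) = 0.4375; price each node as the discounted p*-expectation of its children.
At expiry t=4: V(4,0)=0.0000, V(4,1)=0.0000, V(4,2)=0.0000, V(4,3)=7.2414, V(4,4)=27.7329
(3,0): S=25.0231. Δ = (V_up−V_dn)/(S_up−S_dn) = (0.0000−0.0000)/(29.7775−21.7701) = 0.0000. V = [p*·0.0000 + (1−p*)·0.0000]/1.01 = 0.0000. B = V − Δ·S = 0.0000.
(3,1): S=34.2270. Δ = (V_up−V_dn)/(S_up−S_dn) = (0.0000−0.0000)/(40.7302−29.7775) = 0.0000. V = [p*·0.0000 + (1−p*)·0.0000]/1.01 = 0.0000. B = V − Δ·S = 0.0000.
(3,2): S=46.8163. Δ = (V_up−V_dn)/(S_up−S_dn) = (7.2414−0.0000)/(55.7114−40.7302) = 0.4834. V = [p*·7.2414 + (1−p*)·0.0000]/1.01 = 3.1367. B = V − Δ·S = -19.4925.
(3,3): S=64.0360. Δ = (V_up−V_dn)/(S_up−S_dn) = (27.7329−7.2414)/(76.2029−55.7114) = 1.0000. V = [p*·27.7329 + (1−p*)·7.2414]/1.01 = 16.0459. B = V − Δ·S = -47.9901.
(2,0): S=28.7622. Δ = (V_up−V_dn)/(S_up−S_dn) = (0.0000−0.0000)/(34.2270−25.0231) = 0.0000. V = [p*·0.0000 + (1−p*)·0.0000]/1.01 = 0.0000. B = V − Δ·S = 0.0000.
(2,1): S=39.3414. Δ = (V_up−V_dn)/(S_up−S_dn) = (3.1367−0.0000)/(46.8163−34.2270) = 0.2492. V = [p*·3.1367 + (1−p*)·0.0000]/1.01 = 1.3587. B = V − Δ·S = -8.4435.
(2,2): S=53.8118. Δ = (V_up−V_dn)/(S_up−S_dn) = (16.0459−3.1367)/(64.0360−46.8163) = 0.7497. V = [p*·16.0459 + (1−p*)·3.1367]/1.01 = 8.6975. B = V − Δ·S = -31.6438.
(1,0): S=33.0600. Δ = (V_up−V_dn)/(S_up−S_dn) = (1.3587−0.0000)/(39.3414−28.7622) = 0.1284. V = [p*·1.3587 + (1−p*)·0.0000]/1.01 = 0.5886. B = V − Δ·S = -3.6575.
(1,1): S=45.2200. Δ = (V_up−V_dn)/(S_up−S_dn) = (8.6975−1.3587)/(53.8118−39.3414) = 0.5072. V = [p*·8.6975 + (1−p*)·1.3587]/1.01 = 4.5242. B = V − Δ·S = -18.4095.
(0,0): S=38.0000. Δ = (V_up−V_dn)/(S_up−S_dn) = (4.5242−0.5886)/(45.2200−33.0600) = 0.3237. V = [p*·4.5242 + (1−p*)·0.5886]/1.01 = 2.2875. B = V − Δ·S = -10.0114.
The time-0 hedge costs 2.2875, which is the no-arbitrage price.

(0,0): Delta=0.3237 Bond=-10.0114
(1,0): Delta=0.1284 Bond=-3.6575
(1,1): Delta=0.5072 Bond=-18.4095
(2,0): Delta=0.0000 Bond=0.0000
(2,1): Delta=0.2492 Bond=-8.4435
(2,2): Delta=0.7497 Bond=-31.6438
(3,0): Delta=0.0000 Bond=0.0000
(3,1): Delta=0.0000 Bond=0.0000
(3,2): Delta=0.4834 Bond=-19.4925
(3,3): Delta=1.0000 Bond=-47.9901
V0=2.2875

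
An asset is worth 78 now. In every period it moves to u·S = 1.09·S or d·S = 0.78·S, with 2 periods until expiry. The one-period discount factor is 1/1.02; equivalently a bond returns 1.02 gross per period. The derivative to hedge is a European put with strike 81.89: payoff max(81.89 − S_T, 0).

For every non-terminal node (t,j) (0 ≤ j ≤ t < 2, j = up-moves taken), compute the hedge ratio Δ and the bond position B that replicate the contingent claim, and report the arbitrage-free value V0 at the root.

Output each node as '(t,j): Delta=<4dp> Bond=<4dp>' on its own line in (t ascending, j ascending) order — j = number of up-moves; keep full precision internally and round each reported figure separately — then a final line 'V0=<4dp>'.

(0,0): Delta=-0.6616 Bond=58.5230
(1,0): Delta=-1.0000 Bond=80.2843
(1,1): Delta=-0.5909 Bond=53.6878
V0=6.9215

Since d<R<u, set p* = (R−d)/(u−d) = 0.7742; price each node as the discounted p*-expectation of its children.
At expiry t=2: V(2,0)=34.4348, V(2,1)=15.5744, V(2,2)=0.0000
Node (1,0) S=60.8400: V=(p*·15.5744+(1−p*)·34.4348)/1.02=19.4443; Δ=(15.5744−34.4348)/(66.3156−47.4552)=-1.0000; B=V−Δ·S=80.2843
Node (1,1) S=85.0200: V=(p*·0.0000+(1−p*)·15.5744)/1.02=3.4478; Δ=(0.0000−15.5744)/(92.6718−66.3156)=-0.5909; B=V−Δ·S=53.6878
Node (0,0) S=78.0000: V=(p*·3.4478+(1−p*)·19.4443)/1.02=6.9215; Δ=(3.4478−19.4443)/(85.0200−60.8400)=-0.6616; B=V−Δ·S=58.5230
Each (Δ,B) replicates both successor values, so the strategy is self-financing and V0 is arbitrage-free.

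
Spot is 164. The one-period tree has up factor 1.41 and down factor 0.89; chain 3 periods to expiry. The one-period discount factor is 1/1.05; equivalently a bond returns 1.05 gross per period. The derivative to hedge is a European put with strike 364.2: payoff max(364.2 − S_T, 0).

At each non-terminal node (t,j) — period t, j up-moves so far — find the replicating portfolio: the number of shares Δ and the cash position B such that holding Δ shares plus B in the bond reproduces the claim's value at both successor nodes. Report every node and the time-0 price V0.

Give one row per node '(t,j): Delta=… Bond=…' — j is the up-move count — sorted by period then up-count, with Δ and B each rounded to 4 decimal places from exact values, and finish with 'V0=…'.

Risk-neutral probability p* = (R−d)/(u−d) = (1.05−0.89)/(1.41−0.89) = 0.3077.
Terminal values V(3,·): V(3,0)=248.5851, V(3,1)=181.0348, V(3,2)=74.0169, V(3,3)=0.0000
  t=2,j=0: stock 129.9044 → up 183.1652 (V=181.0348), down 115.6149 (V=248.5851). Price 216.9527; hedge Δ=-1.0000, bond B=346.8571.
  t=2,j=1: stock 205.8036 → up 290.1831 (V=74.0169), down 183.1652 (V=181.0348). Price 141.0535; hedge Δ=-1.0000, bond B=346.8571.
  t=2,j=2: stock 326.0484 → up 459.7282 (V=0.0000), down 290.1831 (V=74.0169). Price 48.8024; hedge Δ=-0.4366, bond B=191.1426.
  t=1,j=0: stock 145.9600 → up 205.8036 (V=141.0535), down 129.9044 (V=216.9527). Price 184.3801; hedge Δ=-1.0000, bond B=330.3401.
  t=1,j=1: stock 231.2400 → up 326.0484 (V=48.8024), down 205.8036 (V=141.0535). Price 107.3034; hedge Δ=-0.7672, bond B=284.7095.
  t=0,j=0: stock 164.0000 → up 231.2400 (V=107.3034), down 145.9600 (V=184.3801). Price 153.0135; hedge Δ=-0.9038, bond B=301.2380.
The time-0 hedge costs 153.0135, which is the no-arbitrage price.

(0,0): Delta=-0.9038 Bond=301.2380
(1,0): Delta=-1.0000 Bond=330.3401
(1,1): Delta=-0.7672 Bond=284.7095
(2,0): Delta=-1.0000 Bond=346.8571
(2,1): Delta=-1.0000 Bond=346.8571
(2,2): Delta=-0.4366 Bond=191.1426
V0=153.0135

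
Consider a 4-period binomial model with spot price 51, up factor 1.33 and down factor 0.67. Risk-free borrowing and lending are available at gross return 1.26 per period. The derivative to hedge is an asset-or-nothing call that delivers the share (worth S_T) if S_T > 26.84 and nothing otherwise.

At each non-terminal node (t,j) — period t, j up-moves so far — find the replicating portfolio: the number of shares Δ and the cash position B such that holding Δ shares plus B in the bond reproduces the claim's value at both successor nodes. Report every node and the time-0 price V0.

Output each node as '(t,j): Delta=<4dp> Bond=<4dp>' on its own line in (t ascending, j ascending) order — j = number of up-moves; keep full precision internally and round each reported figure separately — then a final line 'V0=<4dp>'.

Risk-neutral probability p* = (R−d)/(u−d) = (1.26−0.67)/(1.33−0.67) = 0.8939.
Payoff layer (t=4): V(4,0)=0.0000, V(4,1)=0.0000, V(4,2)=40.4970, V(4,3)=80.3896, V(4,4)=159.5794
  t=3,j=0: stock 15.3389 → up 20.4008 (V=0.0000), down 10.2771 (V=0.0000). Price 0.0000; hedge Δ=0.0000, bond B=0.0000.
  t=3,j=1: stock 30.4489 → up 40.4970 (V=40.4970), down 20.4008 (V=0.0000). Price 28.7317; hedge Δ=2.0152, bond B=-32.6275.
  t=3,j=2: stock 60.4433 → up 80.3896 (V=80.3896), down 40.4970 (V=40.4970). Price 60.4433; hedge Δ=1.0000, bond B=0.0000.
  t=3,j=3: stock 119.9845 → up 159.5794 (V=159.5794), down 80.3896 (V=80.3896). Price 119.9845; hedge Δ=1.0000, bond B=0.0000.
  t=2,j=0: stock 22.8939 → up 30.4489 (V=28.7317), down 15.3389 (V=0.0000). Price 20.3844; hedge Δ=1.9015, bond B=-23.1484.
  t=2,j=1: stock 45.4461 → up 60.4433 (V=60.4433), down 30.4489 (V=28.7317). Price 45.3016; hedge Δ=1.0573, bond B=-2.7464.
  t=2,j=2: stock 90.2139 → up 119.9845 (V=119.9845), down 60.4433 (V=60.4433). Price 90.2139; hedge Δ=1.0000, bond B=0.0000.
  t=1,j=0: stock 34.1700 → up 45.4461 (V=45.3016), down 22.8939 (V=20.3844). Price 33.8562; hedge Δ=1.1049, bond B=-3.8970.
  t=1,j=1: stock 67.8300 → up 90.2139 (V=90.2139), down 45.4461 (V=45.3016). Price 67.8178; hedge Δ=1.0032, bond B=-0.2312.
  t=0,j=0: stock 51.0000 → up 67.8300 (V=67.8178), down 34.1700 (V=33.8562). Price 50.9650; hedge Δ=1.0090, bond B=-0.4921.
The time-0 hedge costs 50.9650, which is the no-arbitrage price.

(0,0): Delta=1.0090 Bond=-0.4921
(1,0): Delta=1.1049 Bond=-3.8970
(1,1): Delta=1.0032 Bond=-0.2312
(2,0): Delta=1.9015 Bond=-23.1484
(2,1): Delta=1.0573 Bond=-2.7464
(2,2): Delta=1.0000 Bond=0.0000
(3,0): Delta=0.0000 Bond=0.0000
(3,1): Delta=2.0152 Bond=-32.6275
(3,2): Delta=1.0000 Bond=0.0000
(3,3): Delta=1.0000 Bond=0.0000
V0=50.9650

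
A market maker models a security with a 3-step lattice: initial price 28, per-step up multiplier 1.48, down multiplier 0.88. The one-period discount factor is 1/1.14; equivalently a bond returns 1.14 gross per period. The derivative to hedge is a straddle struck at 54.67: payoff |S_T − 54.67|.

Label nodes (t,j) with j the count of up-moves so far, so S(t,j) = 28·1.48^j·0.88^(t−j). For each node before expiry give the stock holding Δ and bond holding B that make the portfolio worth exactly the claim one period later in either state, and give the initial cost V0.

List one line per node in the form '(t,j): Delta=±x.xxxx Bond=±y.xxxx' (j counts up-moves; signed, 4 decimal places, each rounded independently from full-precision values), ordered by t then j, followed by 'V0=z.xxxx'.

The replicating-portfolio and risk-neutral prices coincide; use p* = (1.14−0.88)/(1.48−0.88) = 0.4333 for the latter.
Terminal values V(3,·): V(3,0)=35.5888, V(3,1)=22.5789, V(3,2)=0.6985, V(3,3)=36.1002
  t=2,j=0: stock 21.6832 → up 32.0911 (V=22.5789), down 19.0812 (V=35.5888). Price 26.2729; hedge Δ=-1.0000, bond B=47.9561.
  t=2,j=1: stock 36.4672 → up 53.9715 (V=0.6985), down 32.0911 (V=22.5789). Price 11.4889; hedge Δ=-1.0000, bond B=47.9561.
  t=2,j=2: stock 61.3312 → up 90.7702 (V=36.1002), down 53.9715 (V=0.6985). Price 14.0695; hedge Δ=0.9620, bond B=-44.9332.
  t=1,j=0: stock 24.6400 → up 36.4672 (V=11.4889), down 21.6832 (V=26.2729). Price 17.4268; hedge Δ=-1.0000, bond B=42.0668.
  t=1,j=1: stock 41.4400 → up 61.3312 (V=14.0695), down 36.4672 (V=11.4889). Price 11.0589; hedge Δ=0.1038, bond B=6.7580.
  t=0,j=0: stock 28.0000 → up 41.4400 (V=11.0589), down 24.6400 (V=17.4268). Price 12.8661; hedge Δ=-0.3790, bond B=23.4792.
The time-0 hedge costs 12.8661, which is the no-arbitrage price.

(0,0): Delta=-0.3790 Bond=23.4792
(1,0): Delta=-1.0000 Bond=42.0668
(1,1): Delta=0.1038 Bond=6.7580
(2,0): Delta=-1.0000 Bond=47.9561
(2,1): Delta=-1.0000 Bond=47.9561
(2,2): Delta=0.9620 Bond=-44.9332
V0=12.8661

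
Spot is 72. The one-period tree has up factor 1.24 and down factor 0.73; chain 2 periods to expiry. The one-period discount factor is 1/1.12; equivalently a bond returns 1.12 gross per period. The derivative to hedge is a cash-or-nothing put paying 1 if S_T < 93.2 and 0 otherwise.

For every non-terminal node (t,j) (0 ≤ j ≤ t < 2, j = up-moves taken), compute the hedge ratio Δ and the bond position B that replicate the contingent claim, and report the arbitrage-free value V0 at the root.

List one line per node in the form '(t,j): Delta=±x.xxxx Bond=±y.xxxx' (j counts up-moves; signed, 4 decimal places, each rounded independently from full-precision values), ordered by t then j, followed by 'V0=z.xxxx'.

Under the risk-neutral measure, an up-move has probability p* = (R−d)/(u−d) = 0.7647 and values discount at R = 1.12.
Payoff layer (t=2): V(2,0)=1.0000, V(2,1)=1.0000, V(2,2)=0.0000
Node (1,0) S=52.5600: V=(p*·1.0000+(1−p*)·1.0000)/1.12=0.8929; Δ=(1.0000−1.0000)/(65.1744−38.3688)=0.0000; B=V−Δ·S=0.8929
Node (1,1) S=89.2800: V=(p*·0.0000+(1−p*)·1.0000)/1.12=0.2101; Δ=(0.0000−1.0000)/(110.7072−65.1744)=-0.0220; B=V−Δ·S=2.1709
Node (0,0) S=72.0000: V=(p*·0.2101+(1−p*)·0.8929)/1.12=0.3310; Δ=(0.2101−0.8929)/(89.2800−52.5600)=-0.0186; B=V−Δ·S=1.6698
Root portfolio cost Δ·72+B reproduces V0=0.3310.

(0,0): Delta=-0.0186 Bond=1.6698
(1,0): Delta=0.0000 Bond=0.8929
(1,1): Delta=-0.0220 Bond=2.1709
V0=0.3310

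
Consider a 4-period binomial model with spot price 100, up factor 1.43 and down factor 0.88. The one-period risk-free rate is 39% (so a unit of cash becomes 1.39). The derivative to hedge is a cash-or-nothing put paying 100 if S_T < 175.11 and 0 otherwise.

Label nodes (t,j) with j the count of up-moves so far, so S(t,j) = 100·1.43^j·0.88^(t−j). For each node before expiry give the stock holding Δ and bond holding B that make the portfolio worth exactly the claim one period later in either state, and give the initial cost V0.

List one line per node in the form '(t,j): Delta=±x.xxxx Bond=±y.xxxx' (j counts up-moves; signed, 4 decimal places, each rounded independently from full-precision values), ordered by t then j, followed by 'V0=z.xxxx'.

The replicating-portfolio and risk-neutral prices coincide; use p* = (1.39−0.88)/(1.43−0.88) = 0.9273 for the latter.
Terminal values V(4,·): V(4,0)=100.0000, V(4,1)=100.0000, V(4,2)=100.0000, V(4,3)=0.0000, V(4,4)=0.0000
  t=3,j=0: stock 68.1472 → up 97.4505 (V=100.0000), down 59.9695 (V=100.0000). Price 71.9424; hedge Δ=0.0000, bond B=71.9424.
  t=3,j=1: stock 110.7392 → up 158.3571 (V=100.0000), down 97.4505 (V=100.0000). Price 71.9424; hedge Δ=0.0000, bond B=71.9424.
  t=3,j=2: stock 179.9512 → up 257.3302 (V=0.0000), down 158.3571 (V=100.0000). Price 5.2322; hedge Δ=-1.0104, bond B=187.0504.
  t=3,j=3: stock 292.4207 → up 418.1616 (V=0.0000), down 257.3302 (V=0.0000). Price 0.0000; hedge Δ=0.0000, bond B=0.0000.
  t=2,j=0: stock 77.4400 → up 110.7392 (V=71.9424), down 68.1472 (V=71.9424). Price 51.7572; hedge Δ=0.0000, bond B=51.7572.
  t=2,j=1: stock 125.8400 → up 179.9512 (V=5.2322), down 110.7392 (V=71.9424). Price 7.2546; hedge Δ=-0.9639, bond B=128.5460.
  t=2,j=2: stock 204.4900 → up 292.4207 (V=0.0000), down 179.9512 (V=5.2322). Price 0.2738; hedge Δ=-0.0465, bond B=9.7868.
  t=1,j=0: stock 88.0000 → up 125.8400 (V=7.2546), down 77.4400 (V=51.7572). Price 7.5476; hedge Δ=-0.9195, bond B=88.4614.
  t=1,j=1: stock 143.0000 → up 204.4900 (V=0.2738), down 125.8400 (V=7.2546). Price 0.5622; hedge Δ=-0.0888, bond B=13.2546.
  t=0,j=0: stock 100.0000 → up 143.0000 (V=0.5622), down 88.0000 (V=7.5476). Price 0.7699; hedge Δ=-0.1270, bond B=13.4706.
Each (Δ,B) replicates both successor values, so the strategy is self-financing and V0 is arbitrage-free.

(0,0): Delta=-0.1270 Bond=13.4706
(1,0): Delta=-0.9195 Bond=88.4614
(1,1): Delta=-0.0888 Bond=13.2546
(2,0): Delta=0.0000 Bond=51.7572
(2,1): Delta=-0.9639 Bond=128.5460
(2,2): Delta=-0.0465 Bond=9.7868
(3,0): Delta=0.0000 Bond=71.9424
(3,1): Delta=0.0000 Bond=71.9424
(3,2): Delta=-1.0104 Bond=187.0504
(3,3): Delta=0.0000 Bond=0.0000
V0=0.7699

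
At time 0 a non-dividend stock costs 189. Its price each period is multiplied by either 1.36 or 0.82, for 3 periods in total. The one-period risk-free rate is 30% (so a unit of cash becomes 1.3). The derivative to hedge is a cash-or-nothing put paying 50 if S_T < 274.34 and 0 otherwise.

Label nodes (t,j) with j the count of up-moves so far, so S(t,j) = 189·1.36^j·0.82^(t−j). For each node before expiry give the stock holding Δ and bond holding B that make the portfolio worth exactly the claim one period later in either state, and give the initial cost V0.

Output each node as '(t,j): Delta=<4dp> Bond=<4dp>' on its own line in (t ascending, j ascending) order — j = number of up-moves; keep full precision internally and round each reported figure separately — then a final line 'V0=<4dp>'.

(0,0): Delta=-0.0573 Bond=11.6029
(1,0): Delta=-0.4085 Bond=69.5205
(1,1): Delta=-0.0308 Bond=8.2792
(2,0): Delta=0.0000 Bond=38.4615
(2,1): Delta=-0.4393 Bond=96.8661
(2,2): Delta=0.0000 Bond=0.0000
V0=0.7805

No-arbitrage ⇒ martingale measure with p* = (R−d)/(u−d) = 0.8889.
At expiry t=3: V(3,0)=50.0000, V(3,1)=50.0000, V(3,2)=0.0000, V(3,3)=0.0000
  t=2,j=0: stock 127.0836 → up 172.8337 (V=50.0000), down 104.2086 (V=50.0000). Price 38.4615; hedge Δ=0.0000, bond B=38.4615.
  t=2,j=1: stock 210.7728 → up 286.6510 (V=0.0000), down 172.8337 (V=50.0000). Price 4.2735; hedge Δ=-0.4393, bond B=96.8661.
  t=2,j=2: stock 349.5744 → up 475.4212 (V=0.0000), down 286.6510 (V=0.0000). Price 0.0000; hedge Δ=0.0000, bond B=0.0000.
  t=1,j=0: stock 154.9800 → up 210.7728 (V=4.2735), down 127.0836 (V=38.4615). Price 6.2094; hedge Δ=-0.4085, bond B=69.5205.
  t=1,j=1: stock 257.0400 → up 349.5744 (V=0.0000), down 210.7728 (V=4.2735). Price 0.3653; hedge Δ=-0.0308, bond B=8.2792.
  t=0,j=0: stock 189.0000 → up 257.0400 (V=0.3653), down 154.9800 (V=6.2094). Price 0.7805; hedge Δ=-0.0573, bond B=11.6029.
Root portfolio cost Δ·189+B reproduces V0=0.7805.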